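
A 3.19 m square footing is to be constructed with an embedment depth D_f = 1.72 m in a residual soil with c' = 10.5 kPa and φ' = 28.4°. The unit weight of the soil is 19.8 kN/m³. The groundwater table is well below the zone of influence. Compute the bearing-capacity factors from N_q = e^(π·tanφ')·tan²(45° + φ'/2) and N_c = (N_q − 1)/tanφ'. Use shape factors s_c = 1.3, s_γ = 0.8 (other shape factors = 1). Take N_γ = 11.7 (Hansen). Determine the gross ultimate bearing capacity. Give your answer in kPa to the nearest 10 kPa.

tan28.4° = 0.5407, so N_q = e^(π×0.5407)·tan²(59.2°) = 5.467 × 2.814 = 15.38.
N_c = (15.38 − 1)/tan28.4° = 26.6.
q = γ·D_f = 19.8 × 1.72 = 34.056 kPa.
c·N_c·s_c = 10.5 × 26.601 × 1.3 = 363.11 kPa
q·N_q = 34.056 × 15.383 = 523.89 kPa
0.5·γ·B·N_γ·s_γ = 0.5 × 19.8 × 3.19 × 11.7 × 0.8 = 295.6 kPa
q_ult = 363.11 + 523.89 + 295.6 = 1182.6 kPa.

q_ult ≈ 1180 kPa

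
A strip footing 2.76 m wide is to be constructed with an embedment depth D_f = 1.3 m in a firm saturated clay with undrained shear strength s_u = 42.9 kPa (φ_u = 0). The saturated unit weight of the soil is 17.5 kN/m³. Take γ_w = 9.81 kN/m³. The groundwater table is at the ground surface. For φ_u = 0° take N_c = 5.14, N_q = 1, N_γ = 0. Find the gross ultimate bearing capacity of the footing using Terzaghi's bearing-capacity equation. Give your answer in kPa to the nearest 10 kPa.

q_ult ≈ 230 kPa

γ' = 17.5 − 9.81 = 7.69 kN/m³ (submerged throughout). q = 7.69 × 1.3 = 9.997 kPa.
c·N_c = 42.9 × 5.14 = 220.51 kPa
q·N_q = 9.997 × 1 = 9.997 kPa
q_ult = 220.51 + 9.997 = 230.5 kPa.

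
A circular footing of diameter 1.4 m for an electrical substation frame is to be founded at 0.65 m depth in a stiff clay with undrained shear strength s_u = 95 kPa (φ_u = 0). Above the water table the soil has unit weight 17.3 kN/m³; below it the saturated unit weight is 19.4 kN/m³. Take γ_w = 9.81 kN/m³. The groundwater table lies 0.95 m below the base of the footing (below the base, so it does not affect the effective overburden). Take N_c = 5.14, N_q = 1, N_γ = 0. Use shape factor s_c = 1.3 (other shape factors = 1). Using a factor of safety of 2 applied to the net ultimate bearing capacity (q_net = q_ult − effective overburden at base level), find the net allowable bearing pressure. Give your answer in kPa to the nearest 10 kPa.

q_all(net) ≈ 320 kPa

Effective surcharge at the founding depth q = γ·D_f = 17.3 × 0.65 = 11.245 kPa.
q_ult = c·N_c·s_c + q·N_q
     = 95 × 5.14 × 1.3 + 11.245 × 1
     = 634.79 + 11.245 = 646.03 kPa.
Net ultimate: q_net = 646.03 − 11.245 = 634.79 kPa.
q_all(net) = 634.79 / 2 = 317.39 kPa.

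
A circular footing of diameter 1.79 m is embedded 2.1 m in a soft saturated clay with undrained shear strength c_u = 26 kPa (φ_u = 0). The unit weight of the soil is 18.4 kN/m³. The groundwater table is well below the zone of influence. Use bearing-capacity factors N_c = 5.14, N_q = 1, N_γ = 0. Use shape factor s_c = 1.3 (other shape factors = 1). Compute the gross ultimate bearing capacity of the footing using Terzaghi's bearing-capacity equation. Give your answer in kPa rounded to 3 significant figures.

q = γ·D_f = 18.4 × 2.1 = 38.64 kPa.
c·N_c·s_c = 26 × 5.14 × 1.3 = 173.73 kPa
q·N_q = 38.64 × 1 = 38.64 kPa
q_ult = 173.73 + 38.64 = 212.37 kPa.

q_ult ≈ 212 kPa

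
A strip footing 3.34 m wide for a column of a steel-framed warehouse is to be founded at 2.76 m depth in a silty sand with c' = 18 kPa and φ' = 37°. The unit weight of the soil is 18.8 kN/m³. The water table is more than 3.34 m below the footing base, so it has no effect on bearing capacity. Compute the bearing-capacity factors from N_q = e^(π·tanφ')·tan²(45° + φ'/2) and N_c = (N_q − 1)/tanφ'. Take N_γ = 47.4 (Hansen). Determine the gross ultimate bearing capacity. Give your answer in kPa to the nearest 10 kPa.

q_ult ≈ 4720 kPa

tan37° = 0.7536, so N_q = e^(π×0.7536)·tan²(63.5°) = 10.669 × 4.023 = 42.92.
N_c = (42.92 − 1)/tan37° = 55.63.
Effective surcharge at the founding depth q = γ·D_f = 18.8 × 2.76 = 51.888 kPa.
q_ult = c·N_c + q·N_q + 0.5·γ·B·N_γ
     = 18 × 55.63 + 51.888 × 42.92 + 0.5 × 18.8 × 3.34 × 47.4
     = 1001.3 + 2227 + 1488.2 = 4716.5 kPa.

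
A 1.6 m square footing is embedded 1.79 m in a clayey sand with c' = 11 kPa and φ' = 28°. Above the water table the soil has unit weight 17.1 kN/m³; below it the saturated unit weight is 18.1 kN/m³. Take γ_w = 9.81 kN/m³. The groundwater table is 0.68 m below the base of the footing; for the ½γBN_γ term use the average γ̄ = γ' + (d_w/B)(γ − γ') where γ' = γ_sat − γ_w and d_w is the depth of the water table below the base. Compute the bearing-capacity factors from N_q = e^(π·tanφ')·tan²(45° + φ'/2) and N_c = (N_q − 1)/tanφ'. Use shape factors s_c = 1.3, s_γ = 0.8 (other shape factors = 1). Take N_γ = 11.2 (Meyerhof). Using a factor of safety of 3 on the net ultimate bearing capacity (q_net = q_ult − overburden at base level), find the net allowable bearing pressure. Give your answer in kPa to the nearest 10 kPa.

q_all(net) ≈ 290 kPa

N_q = e^(π·tan28°)·tan²(59°) = 14.72; N_c = (N_q − 1)/tanφ' = 25.8.
q = γ·D_f = 17.1 × 1.79 = 30.609 kPa.
γ' = 8.29 kN/m³; averaging over the depth B below the base, γ̄ = γ' + (d_w/B)(γ − γ') = 12.034 kN/m³.
c·N_c·s_c = 11 × 25.803 × 1.3 = 368.99 kPa
q·N_q = 30.609 × 14.72 = 450.56 kPa
0.5·γ·B·N_γ·s_γ = 0.5 × 12.034 × 1.6 × 11.2 × 0.8 = 86.262 kPa
q_ult = 368.99 + 450.56 + 86.262 = 905.81 kPa.
q_net = 905.81 − 30.609 = 875.2 kPa.
q_all(net) = 875.2 / 3 = 291.73 kPa.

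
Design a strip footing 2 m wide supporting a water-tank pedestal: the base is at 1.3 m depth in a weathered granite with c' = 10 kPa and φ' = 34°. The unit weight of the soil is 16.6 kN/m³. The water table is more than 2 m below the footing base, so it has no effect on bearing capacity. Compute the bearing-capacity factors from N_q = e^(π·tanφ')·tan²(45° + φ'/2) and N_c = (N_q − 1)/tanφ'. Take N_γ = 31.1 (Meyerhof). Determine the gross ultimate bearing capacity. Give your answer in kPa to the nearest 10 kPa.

tan34° = 0.6745, so N_q = e^(π×0.6745)·tan²(62°) = 8.323 × 3.537 = 29.44.
N_c = (29.44 − 1)/tan34° = 42.16.
Overburden at base level: q = 16.6 × 1.3 = 21.58 kPa.
Cohesion term c·N_c = 10 × 42.164 = 421.64 kPa; surcharge term q·N_q = 21.58 × 29.44 = 635.31 kPa; self-weight term 0.5·γ·B·N_γ = 0.5 × 16.6 × 2 × 31.1 = 516.26 kPa.
q_ult = 421.64 + 635.31 + 516.26 = 1573.2 kPa.

q_ult ≈ 1570 kPa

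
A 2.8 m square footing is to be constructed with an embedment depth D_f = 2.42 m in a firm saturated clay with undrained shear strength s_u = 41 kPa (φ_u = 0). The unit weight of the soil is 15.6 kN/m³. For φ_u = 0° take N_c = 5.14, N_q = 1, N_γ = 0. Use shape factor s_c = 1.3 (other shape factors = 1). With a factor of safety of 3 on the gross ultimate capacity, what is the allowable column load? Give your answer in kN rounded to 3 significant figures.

P_all ≈ 815 kN

Effective surcharge at the founding depth q = γ·D_f = 15.6 × 2.42 = 37.752 kPa.
q_ult = c·N_c·s_c + q·N_q
     = 41 × 5.14 × 1.3 + 37.752 × 1
     = 273.96 + 37.752 = 311.71 kPa.
Gross allowable pressure q_all = 311.71 / 3 = 103.9 kPa.
Footing area = 7.84 m², so allowable column load = 103.9 × 7.84 = 814.61 kN.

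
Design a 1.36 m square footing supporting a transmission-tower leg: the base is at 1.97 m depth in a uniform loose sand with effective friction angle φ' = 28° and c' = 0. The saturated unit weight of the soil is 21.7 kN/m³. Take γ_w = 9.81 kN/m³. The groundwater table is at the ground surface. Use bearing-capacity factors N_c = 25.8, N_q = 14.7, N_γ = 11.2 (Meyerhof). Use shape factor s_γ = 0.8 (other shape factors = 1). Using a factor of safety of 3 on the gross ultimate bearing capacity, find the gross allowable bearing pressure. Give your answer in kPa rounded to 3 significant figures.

q_all ≈ 139 kPa

With the water table at the surface the whole profile is submerged: γ' = 21.7 − 9.81 = 11.89 kN/m³, so q = γ'·D_f = 23.423 kPa; the same γ' applies in the ½γBN_γ term.
q_ult = q·N_q + 0.5·γ·B·N_γ·s_γ
     = 23.423 × 14.7 + 0.5 × 11.89 × 1.36 × 11.2 × 0.8
     = 344.32 + 72.443 = 416.77 kPa.
q_all = 416.77 / 3 = 138.92 kPa.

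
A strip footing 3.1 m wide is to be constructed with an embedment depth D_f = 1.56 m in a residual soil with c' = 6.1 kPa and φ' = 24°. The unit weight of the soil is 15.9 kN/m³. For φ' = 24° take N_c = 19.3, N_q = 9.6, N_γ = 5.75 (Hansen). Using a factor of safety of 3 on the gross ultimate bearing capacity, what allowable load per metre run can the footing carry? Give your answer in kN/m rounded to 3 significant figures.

Effective surcharge at the founding depth q = γ·D_f = 15.9 × 1.56 = 24.804 kPa.
q_ult = c·N_c + q·N_q + 0.5·γ·B·N_γ
     = 6.1 × 19.3 + 24.804 × 9.6 + 0.5 × 15.9 × 3.1 × 5.75
     = 117.73 + 238.12 + 141.71 = 497.56 kPa.
Gross allowable pressure q_all = 497.56 / 3 = 165.85 kPa.
Allowable wall load = q_all × B = 165.85 × 3.1 = 514.14 kN per metre run.

≈ 514 kN/m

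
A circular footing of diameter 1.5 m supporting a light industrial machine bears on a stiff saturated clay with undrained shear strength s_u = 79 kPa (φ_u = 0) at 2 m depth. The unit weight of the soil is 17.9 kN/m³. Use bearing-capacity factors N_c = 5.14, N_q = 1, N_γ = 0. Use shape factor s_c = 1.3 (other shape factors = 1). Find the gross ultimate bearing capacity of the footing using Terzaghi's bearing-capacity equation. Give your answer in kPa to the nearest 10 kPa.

Overburden at base level: q = 17.9 × 2 = 35.8 kPa.
Cohesion term c·N_c·s_c = 79 × 5.14 × 1.3 = 527.88 kPa; surcharge term q·N_q = 35.8 × 1 = 35.8 kPa.
q_ult = 527.88 + 35.8 = 563.68 kPa.

q_ult ≈ 560 kPa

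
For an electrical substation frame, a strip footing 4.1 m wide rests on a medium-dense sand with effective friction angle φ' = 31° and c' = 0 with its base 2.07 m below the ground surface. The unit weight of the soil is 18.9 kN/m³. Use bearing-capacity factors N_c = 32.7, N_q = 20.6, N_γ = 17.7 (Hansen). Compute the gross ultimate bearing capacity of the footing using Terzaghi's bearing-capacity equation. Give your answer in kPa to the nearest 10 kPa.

q = γ·D_f = 18.9 × 2.07 = 39.123 kPa.
q·N_q = 39.123 × 20.6 = 805.93 kPa
0.5·γ·B·N_γ = 0.5 × 18.9 × 4.1 × 17.7 = 685.79 kPa
q_ult = 805.93 + 685.79 = 1491.7 kPa.

q_ult ≈ 1490 kPa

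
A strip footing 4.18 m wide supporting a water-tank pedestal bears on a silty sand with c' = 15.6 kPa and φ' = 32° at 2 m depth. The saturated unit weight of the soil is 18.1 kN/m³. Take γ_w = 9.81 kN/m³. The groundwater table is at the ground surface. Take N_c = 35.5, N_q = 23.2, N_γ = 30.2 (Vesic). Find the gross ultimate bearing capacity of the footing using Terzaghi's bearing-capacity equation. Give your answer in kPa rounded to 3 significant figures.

Water table at ground surface, so effective unit weight γ' = 18.1 − 9.81 = 8.29 kN/m³ is used throughout; overburden q = 8.29 × 2 = 16.58 kPa; the same γ' applies in the ½γBN_γ term.
Cohesion term c·N_c = 15.6 × 35.5 = 553.8 kPa; surcharge term q·N_q = 16.58 × 23.2 = 384.66 kPa; self-weight term 0.5·γ·B·N_γ = 0.5 × 8.29 × 4.18 × 30.2 = 523.25 kPa.
q_ult = 553.8 + 384.66 + 523.25 = 1461.7 kPa.

q_ult ≈ 1460 kPa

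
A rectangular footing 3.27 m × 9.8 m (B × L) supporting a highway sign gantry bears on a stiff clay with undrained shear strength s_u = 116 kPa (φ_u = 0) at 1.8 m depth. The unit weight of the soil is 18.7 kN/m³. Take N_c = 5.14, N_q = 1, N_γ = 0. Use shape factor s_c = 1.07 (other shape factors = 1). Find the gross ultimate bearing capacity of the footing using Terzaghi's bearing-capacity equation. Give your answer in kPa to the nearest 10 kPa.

q = γ·D_f = 18.7 × 1.8 = 33.66 kPa.
c·N_c·s_c = 116 × 5.14 × 1.07 = 637.98 kPa
q·N_q = 33.66 × 1 = 33.66 kPa
q_ult = 637.98 + 33.66 = 671.64 kPa.

q_ult ≈ 670 kPa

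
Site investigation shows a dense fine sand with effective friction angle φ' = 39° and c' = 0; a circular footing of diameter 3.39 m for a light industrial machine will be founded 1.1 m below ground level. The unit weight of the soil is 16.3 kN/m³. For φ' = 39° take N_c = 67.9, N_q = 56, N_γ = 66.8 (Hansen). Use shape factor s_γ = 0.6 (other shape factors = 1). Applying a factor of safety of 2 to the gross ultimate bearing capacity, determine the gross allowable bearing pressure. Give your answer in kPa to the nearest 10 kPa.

q_all ≈ 1060 kPa

Overburden at base level: q = 16.3 × 1.1 = 17.93 kPa.
Surcharge term q·N_q = 17.93 × 56 = 1004.1 kPa; self-weight term 0.5·γ·B·N_γ·s_γ = 0.5 × 16.3 × 3.39 × 66.8 × 0.6 = 1107.4 kPa.
q_ult = 1004.1 + 1107.4 = 2111.4 kPa.
q_all = q_ult / FS = 2111.4 / 2 = 1055.7 kPa.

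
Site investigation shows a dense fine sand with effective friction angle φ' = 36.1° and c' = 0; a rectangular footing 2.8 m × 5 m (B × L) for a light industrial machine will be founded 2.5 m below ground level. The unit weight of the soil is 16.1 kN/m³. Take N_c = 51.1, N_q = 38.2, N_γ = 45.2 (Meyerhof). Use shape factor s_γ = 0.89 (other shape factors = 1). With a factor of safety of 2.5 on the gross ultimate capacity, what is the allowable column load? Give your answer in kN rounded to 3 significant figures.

P_all ≈ 13700 kN

Overburden at base level: q = 16.1 × 2.5 = 40.25 kPa.
Surcharge term q·N_q = 40.25 × 38.2 = 1537.6 kPa; self-weight term 0.5·γ·B·N_γ·s_γ = 0.5 × 16.1 × 2.8 × 45.2 × 0.89 = 906.74 kPa.
q_ult = 1537.6 + 906.74 = 2444.3 kPa.
Gross allowable pressure q_all = 2444.3 / 2.5 = 977.72 kPa.
Footing area = 14 m², so allowable column load = 977.72 × 14 = 13688 kN.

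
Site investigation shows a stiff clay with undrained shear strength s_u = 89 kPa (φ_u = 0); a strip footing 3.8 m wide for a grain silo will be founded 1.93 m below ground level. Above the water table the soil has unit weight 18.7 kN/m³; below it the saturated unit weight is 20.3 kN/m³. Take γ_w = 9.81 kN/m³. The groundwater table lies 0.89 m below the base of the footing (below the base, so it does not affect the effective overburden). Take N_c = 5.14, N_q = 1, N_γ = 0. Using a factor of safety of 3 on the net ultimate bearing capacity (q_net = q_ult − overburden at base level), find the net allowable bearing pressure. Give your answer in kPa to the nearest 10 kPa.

q_all(net) ≈ 150 kPa

Effective surcharge at the founding depth q = γ·D_f = 18.7 × 1.93 = 36.091 kPa.
q_ult = c·N_c + q·N_q
     = 89 × 5.14 + 36.091 × 1
     = 457.46 + 36.091 = 493.55 kPa.
q_net = 493.55 − 36.091 = 457.46 kPa.
q_all(net) = 457.46 / 3 = 152.49 kPa.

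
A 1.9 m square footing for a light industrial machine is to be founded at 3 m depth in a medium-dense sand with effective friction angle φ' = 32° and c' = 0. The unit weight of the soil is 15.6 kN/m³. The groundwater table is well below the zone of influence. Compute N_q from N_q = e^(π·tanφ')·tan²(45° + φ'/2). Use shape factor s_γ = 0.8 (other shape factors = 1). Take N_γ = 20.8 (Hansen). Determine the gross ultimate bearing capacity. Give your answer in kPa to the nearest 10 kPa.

q_ult ≈ 1330 kPa

tan32° = 0.6249, so N_q = e^(π×0.6249)·tan²(61°) = 7.121 × 3.255 = 23.18.
q = γ·D_f = 15.6 × 3 = 46.8 kPa.
q·N_q = 46.8 × 23.177 = 1084.7 kPa
0.5·γ·B·N_γ·s_γ = 0.5 × 15.6 × 1.9 × 20.8 × 0.8 = 246.6 kPa
q_ult = 1084.7 + 246.6 = 1331.3 kPa.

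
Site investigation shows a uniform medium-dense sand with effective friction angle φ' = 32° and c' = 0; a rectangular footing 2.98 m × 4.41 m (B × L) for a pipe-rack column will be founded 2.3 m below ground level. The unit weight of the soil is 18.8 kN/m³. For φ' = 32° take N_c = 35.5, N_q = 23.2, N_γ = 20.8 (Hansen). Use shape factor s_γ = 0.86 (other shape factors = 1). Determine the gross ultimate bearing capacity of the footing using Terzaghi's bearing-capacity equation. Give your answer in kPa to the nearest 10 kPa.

q = γ·D_f = 18.8 × 2.3 = 43.24 kPa.
q·N_q = 43.24 × 23.2 = 1003.2 kPa
0.5·γ·B·N_γ·s_γ = 0.5 × 18.8 × 2.98 × 20.8 × 0.86 = 501.08 kPa
q_ult = 1003.2 + 501.08 = 1504.2 kPa.

q_ult ≈ 1500 kPa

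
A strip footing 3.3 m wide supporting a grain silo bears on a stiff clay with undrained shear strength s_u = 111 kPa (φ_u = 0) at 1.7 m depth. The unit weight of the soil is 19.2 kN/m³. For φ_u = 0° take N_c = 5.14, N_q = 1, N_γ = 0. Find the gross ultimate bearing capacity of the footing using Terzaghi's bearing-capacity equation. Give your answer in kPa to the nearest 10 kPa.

q = γ·D_f = 19.2 × 1.7 = 32.64 kPa.
c·N_c = 111 × 5.14 = 570.54 kPa
q·N_q = 32.64 × 1 = 32.64 kPa
q_ult = 570.54 + 32.64 = 603.18 kPa.

q_ult ≈ 600 kPa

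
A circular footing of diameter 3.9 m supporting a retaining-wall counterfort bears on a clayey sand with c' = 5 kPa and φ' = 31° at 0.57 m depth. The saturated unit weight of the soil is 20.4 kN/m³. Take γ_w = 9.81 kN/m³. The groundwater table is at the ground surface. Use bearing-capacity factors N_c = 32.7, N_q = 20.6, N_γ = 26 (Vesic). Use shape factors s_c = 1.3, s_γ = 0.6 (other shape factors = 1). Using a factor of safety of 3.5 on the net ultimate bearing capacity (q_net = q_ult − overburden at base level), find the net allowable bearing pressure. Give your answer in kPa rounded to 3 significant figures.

Water table at ground surface, so effective unit weight γ' = 20.4 − 9.81 = 10.59 kN/m³ is used throughout; overburden q = 10.59 × 0.57 = 6.0363 kPa; the same γ' applies in the ½γBN_γ term.
Cohesion term c·N_c·s_c = 5 × 32.7 × 1.3 = 212.55 kPa; surcharge term q·N_q = 6.0363 × 20.6 = 124.35 kPa; self-weight term 0.5·γ·B·N_γ·s_γ = 0.5 × 10.59 × 3.9 × 26 × 0.6 = 322.15 kPa.
q_ult = 212.55 + 124.35 + 322.15 = 659.05 kPa.
q_net = 659.05 − 6.0363 = 653.01 kPa.
q_all(net) = 653.01 / 3.5 = 186.57 kPa.

q_all(net) ≈ 187 kPa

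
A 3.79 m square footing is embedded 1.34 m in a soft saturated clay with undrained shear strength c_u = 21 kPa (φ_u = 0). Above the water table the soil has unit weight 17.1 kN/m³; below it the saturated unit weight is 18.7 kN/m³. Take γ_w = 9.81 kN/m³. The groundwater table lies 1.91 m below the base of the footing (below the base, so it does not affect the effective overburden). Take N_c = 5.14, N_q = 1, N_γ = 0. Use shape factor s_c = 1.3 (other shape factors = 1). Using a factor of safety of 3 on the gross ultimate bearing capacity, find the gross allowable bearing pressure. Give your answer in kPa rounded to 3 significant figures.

Overburden at base level: q = 17.1 × 1.34 = 22.914 kPa.
Cohesion term c·N_c·s_c = 21 × 5.14 × 1.3 = 140.32 kPa; surcharge term q·N_q = 22.914 × 1 = 22.914 kPa.
q_ult = 140.32 + 22.914 = 163.24 kPa.
q_all = 163.24 / 3 = 54.412 kPa.

q_all ≈ 54.4 kPa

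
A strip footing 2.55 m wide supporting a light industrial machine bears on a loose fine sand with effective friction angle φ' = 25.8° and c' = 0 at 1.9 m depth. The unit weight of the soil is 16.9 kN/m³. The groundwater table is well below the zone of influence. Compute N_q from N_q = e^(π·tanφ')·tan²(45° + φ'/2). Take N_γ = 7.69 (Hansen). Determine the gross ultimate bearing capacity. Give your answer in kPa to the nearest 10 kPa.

tan25.8° = 0.4834, so N_q = e^(π×0.4834)·tan²(57.9°) = 4.566 × 2.541 = 11.6.
Effective surcharge at the founding depth q = γ·D_f = 16.9 × 1.9 = 32.11 kPa.
q_ult = q·N_q + 0.5·γ·B·N_γ
     = 32.11 × 11.604 + 0.5 × 16.9 × 2.55 × 7.69
     = 372.61 + 165.7 = 538.31 kPa.

q_ult ≈ 540 kPa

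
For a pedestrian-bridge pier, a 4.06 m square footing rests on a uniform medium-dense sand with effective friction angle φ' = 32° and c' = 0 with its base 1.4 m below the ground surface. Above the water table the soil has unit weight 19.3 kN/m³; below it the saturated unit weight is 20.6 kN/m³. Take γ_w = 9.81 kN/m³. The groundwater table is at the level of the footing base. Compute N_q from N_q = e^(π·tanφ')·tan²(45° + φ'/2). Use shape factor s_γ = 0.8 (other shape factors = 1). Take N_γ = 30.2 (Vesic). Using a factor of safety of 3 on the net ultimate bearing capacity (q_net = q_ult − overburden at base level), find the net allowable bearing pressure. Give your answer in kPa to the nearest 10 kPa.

q_all(net) ≈ 380 kPa

N_q = e^(π·tan32°)·tan²(61°) = 23.18.
q = γ·D_f = 19.3 × 1.4 = 27.02 kPa.
For the ½γBN_γ term take γ' = 20.6 − 9.81 = 10.79 kN/m³ (soil below base is submerged).
q·N_q = 27.02 × 23.177 = 626.24 kPa
0.5·γ·B·N_γ·s_γ = 0.5 × 10.79 × 4.06 × 30.2 × 0.8 = 529.19 kPa
q_ult = 626.24 + 529.19 = 1155.4 kPa.
q_net = 1155.4 − 27.02 = 1128.4 kPa.
q_all(net) = 1128.4 / 3 = 376.14 kPa.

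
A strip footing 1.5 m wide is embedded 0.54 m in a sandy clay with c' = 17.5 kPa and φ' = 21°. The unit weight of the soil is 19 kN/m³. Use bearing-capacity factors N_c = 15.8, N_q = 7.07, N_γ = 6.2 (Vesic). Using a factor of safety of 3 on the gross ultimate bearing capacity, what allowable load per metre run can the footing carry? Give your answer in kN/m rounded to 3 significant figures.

≈ 219 kN/m

Overburden at base level: q = 19 × 0.54 = 10.26 kPa.
Cohesion term c·N_c = 17.5 × 15.8 = 276.5 kPa; surcharge term q·N_q = 10.26 × 7.07 = 72.538 kPa; self-weight term 0.5·γ·B·N_γ = 0.5 × 19 × 1.5 × 6.2 = 88.35 kPa.
q_ult = 276.5 + 72.538 + 88.35 = 437.39 kPa.
Gross allowable pressure q_all = 437.39 / 3 = 145.8 kPa.
Allowable wall load = q_all × B = 145.8 × 1.5 = 218.69 kN per metre run.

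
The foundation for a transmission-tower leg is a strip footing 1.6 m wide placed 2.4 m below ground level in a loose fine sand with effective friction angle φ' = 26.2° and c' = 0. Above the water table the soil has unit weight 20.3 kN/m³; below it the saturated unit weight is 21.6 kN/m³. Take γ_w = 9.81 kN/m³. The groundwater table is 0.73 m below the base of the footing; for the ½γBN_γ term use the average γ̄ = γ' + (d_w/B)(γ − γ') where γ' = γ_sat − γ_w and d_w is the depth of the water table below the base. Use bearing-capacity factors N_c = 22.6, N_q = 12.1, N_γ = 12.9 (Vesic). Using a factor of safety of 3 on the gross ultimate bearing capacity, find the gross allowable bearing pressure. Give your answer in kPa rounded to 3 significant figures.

q = γ·D_f = 20.3 × 2.4 = 48.72 kPa.
γ' = 11.79 kN/m³; averaging over the depth B below the base, γ̄ = γ' + (d_w/B)(γ − γ') = 15.673 kN/m³.
q·N_q = 48.72 × 12.1 = 589.51 kPa
0.5·γ·B·N_γ = 0.5 × 15.673 × 1.6 × 12.9 = 161.74 kPa
q_ult = 589.51 + 161.74 = 751.25 kPa.
q_all = 751.25 / 3 = 250.42 kPa.

q_all ≈ 250 kPa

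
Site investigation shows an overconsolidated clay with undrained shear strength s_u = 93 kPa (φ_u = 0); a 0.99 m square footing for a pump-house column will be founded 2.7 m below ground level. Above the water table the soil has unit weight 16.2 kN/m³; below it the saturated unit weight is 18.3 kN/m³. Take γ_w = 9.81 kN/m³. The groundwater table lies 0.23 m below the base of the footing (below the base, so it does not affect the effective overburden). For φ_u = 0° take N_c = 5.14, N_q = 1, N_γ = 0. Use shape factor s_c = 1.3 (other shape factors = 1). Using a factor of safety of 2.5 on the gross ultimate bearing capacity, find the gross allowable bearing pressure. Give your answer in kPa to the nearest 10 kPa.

q_all ≈ 270 kPa

Overburden at base level: q = 16.2 × 2.7 = 43.74 kPa.
Cohesion term c·N_c·s_c = 93 × 5.14 × 1.3 = 621.43 kPa; surcharge term q·N_q = 43.74 × 1 = 43.74 kPa.
q_ult = 621.43 + 43.74 = 665.17 kPa.
q_all = 665.17 / 2.5 = 266.07 kPa.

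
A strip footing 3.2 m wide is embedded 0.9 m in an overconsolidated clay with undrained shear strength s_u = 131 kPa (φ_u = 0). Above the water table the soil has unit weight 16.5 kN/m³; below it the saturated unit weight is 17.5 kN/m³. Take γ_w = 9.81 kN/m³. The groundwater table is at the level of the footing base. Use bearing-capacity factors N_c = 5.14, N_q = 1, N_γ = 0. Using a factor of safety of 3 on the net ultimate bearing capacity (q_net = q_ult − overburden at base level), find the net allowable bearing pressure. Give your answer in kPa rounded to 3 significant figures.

q = γ·D_f = 16.5 × 0.9 = 14.85 kPa.
c·N_c = 131 × 5.14 = 673.34 kPa
q·N_q = 14.85 × 1 = 14.85 kPa
q_ult = 673.34 + 14.85 = 688.19 kPa.
q_net = 688.19 − 14.85 = 673.34 kPa.
q_all(net) = 673.34 / 3 = 224.45 kPa.

q_all(net) ≈ 224 kPa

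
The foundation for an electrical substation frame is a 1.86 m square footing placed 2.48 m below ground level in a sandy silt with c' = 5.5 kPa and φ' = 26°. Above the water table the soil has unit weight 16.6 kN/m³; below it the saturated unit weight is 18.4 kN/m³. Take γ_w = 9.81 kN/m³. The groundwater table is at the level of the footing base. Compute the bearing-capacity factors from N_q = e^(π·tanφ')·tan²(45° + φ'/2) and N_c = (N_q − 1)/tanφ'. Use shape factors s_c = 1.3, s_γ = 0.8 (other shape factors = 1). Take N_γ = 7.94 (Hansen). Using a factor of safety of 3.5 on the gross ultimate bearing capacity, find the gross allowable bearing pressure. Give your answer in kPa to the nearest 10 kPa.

q_all ≈ 200 kPa

N_q = e^(π·tan26°)·tan²(58°) = 11.85; N_c = (N_q − 1)/tanφ' = 22.25.
Overburden at base level: q = 16.6 × 2.48 = 41.168 kPa.
Below the base the soil is submerged, so the ½γBN_γ term uses γ' = 18.4 − 9.81 = 8.59 kN/m³.
Cohesion term c·N_c·s_c = 5.5 × 22.254 × 1.3 = 159.12 kPa; surcharge term q·N_q = 41.168 × 11.854 = 488.01 kPa; self-weight term 0.5·γ·B·N_γ·s_γ = 0.5 × 8.59 × 1.86 × 7.94 × 0.8 = 50.744 kPa.
q_ult = 159.12 + 488.01 + 50.744 = 697.88 kPa.
q_all = 697.88 / 3.5 = 199.39 kPa.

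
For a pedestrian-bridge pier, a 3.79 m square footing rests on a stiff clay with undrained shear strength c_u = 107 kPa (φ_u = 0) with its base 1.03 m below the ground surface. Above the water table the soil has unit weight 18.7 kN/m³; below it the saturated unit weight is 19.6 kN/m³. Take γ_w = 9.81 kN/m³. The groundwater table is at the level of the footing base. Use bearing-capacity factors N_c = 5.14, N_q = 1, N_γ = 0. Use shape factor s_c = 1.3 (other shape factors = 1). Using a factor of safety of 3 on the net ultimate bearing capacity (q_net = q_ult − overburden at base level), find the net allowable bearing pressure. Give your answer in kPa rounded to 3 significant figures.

q_all(net) ≈ 238 kPa

Effective surcharge at the founding depth q = γ·D_f = 18.7 × 1.03 = 19.261 kPa.
q_ult = c·N_c·s_c + q·N_q
     = 107 × 5.14 × 1.3 + 19.261 × 1
     = 714.97 + 19.261 = 734.24 kPa.
q_net = 734.24 − 19.261 = 714.97 kPa.
q_all(net) = 714.97 / 3 = 238.32 kPa.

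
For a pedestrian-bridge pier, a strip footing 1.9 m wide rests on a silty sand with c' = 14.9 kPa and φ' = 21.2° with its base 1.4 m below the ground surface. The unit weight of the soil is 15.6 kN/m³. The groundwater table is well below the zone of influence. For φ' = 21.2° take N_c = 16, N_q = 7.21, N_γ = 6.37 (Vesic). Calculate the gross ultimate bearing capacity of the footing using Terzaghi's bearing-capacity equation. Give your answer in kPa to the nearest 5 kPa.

q_ult ≈ 490 kPa

q = γ·D_f = 15.6 × 1.4 = 21.84 kPa.
c·N_c = 14.9 × 16 = 238.4 kPa
q·N_q = 21.84 × 7.21 = 157.47 kPa
0.5·γ·B·N_γ = 0.5 × 15.6 × 1.9 × 6.37 = 94.403 kPa
q_ult = 238.4 + 157.47 + 94.403 = 490.27 kPa.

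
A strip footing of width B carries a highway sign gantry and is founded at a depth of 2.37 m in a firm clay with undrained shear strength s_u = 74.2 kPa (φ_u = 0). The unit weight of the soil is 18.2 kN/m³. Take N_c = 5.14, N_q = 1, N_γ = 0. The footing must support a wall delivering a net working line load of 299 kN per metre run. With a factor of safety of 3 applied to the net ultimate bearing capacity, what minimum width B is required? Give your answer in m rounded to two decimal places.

Effective surcharge at the founding depth q = γ·D_f = 18.2 × 2.37 = 43.134 kPa.
q_ult = c·N_c + q·N_q
     = 74.2 × 5.14 + 43.134 × 1
     = 381.39 + 43.134 = 424.52 kPa.
For φ = 0 the ½γBN_γ term vanishes, so q_ult is independent of B. q_net = 424.52 − 43.134 = 381.39 kPa; q_all(net) = 381.39/3 = 127.13 kPa.
Required width B = w / q_all(net) = 299 / 127.13 = 2.352 m.

B = 2.35 m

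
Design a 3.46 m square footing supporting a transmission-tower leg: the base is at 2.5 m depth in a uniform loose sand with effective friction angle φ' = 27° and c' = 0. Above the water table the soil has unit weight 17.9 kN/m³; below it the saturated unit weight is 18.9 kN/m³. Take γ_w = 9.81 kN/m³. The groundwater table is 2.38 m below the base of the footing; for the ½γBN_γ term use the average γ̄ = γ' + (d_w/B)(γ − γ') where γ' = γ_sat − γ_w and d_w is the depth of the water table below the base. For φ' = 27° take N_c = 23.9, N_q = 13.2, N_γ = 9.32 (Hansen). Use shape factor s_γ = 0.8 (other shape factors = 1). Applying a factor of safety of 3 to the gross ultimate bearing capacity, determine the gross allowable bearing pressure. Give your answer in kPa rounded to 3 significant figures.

q_all ≈ 262 kPa

q = γ·D_f = 17.9 × 2.5 = 44.75 kPa.
γ' = 9.09 kN/m³; averaging over the depth B below the base, γ̄ = γ' + (d_w/B)(γ − γ') = 15.15 kN/m³.
q·N_q = 44.75 × 13.2 = 590.7 kPa
0.5·γ·B·N_γ·s_γ = 0.5 × 15.15 × 3.46 × 9.32 × 0.8 = 195.42 kPa
q_ult = 590.7 + 195.42 = 786.12 kPa.
q_all = q_ult / FS = 786.12 / 3 = 262.04 kPa.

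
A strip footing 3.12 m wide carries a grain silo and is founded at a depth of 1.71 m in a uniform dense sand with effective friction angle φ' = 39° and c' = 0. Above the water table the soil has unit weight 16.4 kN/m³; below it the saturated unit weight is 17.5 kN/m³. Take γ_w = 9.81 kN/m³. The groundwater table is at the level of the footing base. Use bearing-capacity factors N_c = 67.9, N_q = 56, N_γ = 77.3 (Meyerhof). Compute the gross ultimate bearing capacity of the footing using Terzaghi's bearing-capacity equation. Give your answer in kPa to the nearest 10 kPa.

Effective surcharge at the founding depth q = γ·D_f = 16.4 × 1.71 = 28.044 kPa.
The water table coincides with the base, so in the self-weight term γ → γ' = 7.69 kN/m³.
q_ult = q·N_q + 0.5·γ·B·N_γ
     = 28.044 × 56 + 0.5 × 7.69 × 3.12 × 77.3
     = 1570.5 + 927.32 = 2497.8 kPa.

q_ult ≈ 2500 kPa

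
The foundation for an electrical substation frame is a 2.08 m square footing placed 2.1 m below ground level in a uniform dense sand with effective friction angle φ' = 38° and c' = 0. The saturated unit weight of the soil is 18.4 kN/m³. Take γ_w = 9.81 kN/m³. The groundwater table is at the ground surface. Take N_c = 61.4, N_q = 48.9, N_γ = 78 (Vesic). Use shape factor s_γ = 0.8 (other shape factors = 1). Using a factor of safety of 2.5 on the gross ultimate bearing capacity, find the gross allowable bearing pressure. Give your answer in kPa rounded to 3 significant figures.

q_all ≈ 576 kPa

With the water table at the surface the whole profile is submerged: γ' = 18.4 − 9.81 = 8.59 kN/m³, so q = γ'·D_f = 18.039 kPa; the same γ' applies in the ½γBN_γ term.
q_ult = q·N_q + 0.5·γ·B·N_γ·s_γ
     = 18.039 × 48.9 + 0.5 × 8.59 × 2.08 × 78 × 0.8
     = 882.11 + 557.46 = 1439.6 kPa.
q_all = 1439.6 / 2.5 = 575.83 kPa.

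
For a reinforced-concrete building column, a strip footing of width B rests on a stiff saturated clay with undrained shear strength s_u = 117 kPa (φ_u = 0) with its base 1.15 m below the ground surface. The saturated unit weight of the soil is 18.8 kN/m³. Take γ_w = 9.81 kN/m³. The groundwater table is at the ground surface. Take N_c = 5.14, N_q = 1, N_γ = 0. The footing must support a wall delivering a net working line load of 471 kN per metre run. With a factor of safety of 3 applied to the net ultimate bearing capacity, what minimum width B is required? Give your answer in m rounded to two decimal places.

With the water table at the surface the whole profile is submerged: γ' = 18.8 − 9.81 = 8.99 kN/m³, so q = γ'·D_f = 10.338 kPa.
q_ult = c·N_c + q·N_q
     = 117 × 5.14 + 10.338 × 1
     = 601.38 + 10.338 = 611.72 kPa.
For φ = 0 the ½γBN_γ term vanishes, so q_ult is independent of B. q_net = 611.72 − 10.338 = 601.38 kPa; q_all(net) = 601.38/3 = 200.46 kPa.
Required width B = w / q_all(net) = 471 / 200.46 = 2.35 m.

B = 2.35 m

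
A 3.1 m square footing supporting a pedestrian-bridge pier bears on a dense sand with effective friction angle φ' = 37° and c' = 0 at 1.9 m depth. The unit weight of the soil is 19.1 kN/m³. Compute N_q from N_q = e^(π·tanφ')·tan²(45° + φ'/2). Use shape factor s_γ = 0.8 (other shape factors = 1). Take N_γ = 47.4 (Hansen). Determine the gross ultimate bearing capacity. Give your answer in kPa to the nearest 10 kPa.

q_ult ≈ 2680 kPa

tan37° = 0.7536, so N_q = e^(π×0.7536)·tan²(63.5°) = 10.669 × 4.023 = 42.92.
Overburden at base level: q = 19.1 × 1.9 = 36.29 kPa.
Surcharge term q·N_q = 36.29 × 42.92 = 1557.6 kPa; self-weight term 0.5·γ·B·N_γ·s_γ = 0.5 × 19.1 × 3.1 × 47.4 × 0.8 = 1122.6 kPa.
q_ult = 1557.6 + 1122.6 = 2680.2 kPa.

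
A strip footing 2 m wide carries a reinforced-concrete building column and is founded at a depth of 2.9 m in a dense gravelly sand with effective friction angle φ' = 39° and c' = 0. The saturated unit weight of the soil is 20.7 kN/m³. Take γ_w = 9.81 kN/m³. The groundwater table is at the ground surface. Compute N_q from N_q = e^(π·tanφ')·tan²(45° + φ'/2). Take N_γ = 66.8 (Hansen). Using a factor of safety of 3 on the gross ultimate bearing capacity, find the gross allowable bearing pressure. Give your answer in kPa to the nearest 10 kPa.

q_all ≈ 830 kPa

N_q = e^(π·tan39°)·tan²(64.5°) = 55.96.
γ' = 20.7 − 9.81 = 10.89 kN/m³ (submerged throughout). q = 10.89 × 2.9 = 31.581 kPa; the same γ' applies in the ½γBN_γ term.
q·N_q = 31.581 × 55.957 = 1767.2 kPa
0.5·γ·B·N_γ = 0.5 × 10.89 × 2 × 66.8 = 727.45 kPa
q_ult = 1767.2 + 727.45 = 2494.6 kPa.
q_all = 2494.6 / 3 = 831.55 kPa.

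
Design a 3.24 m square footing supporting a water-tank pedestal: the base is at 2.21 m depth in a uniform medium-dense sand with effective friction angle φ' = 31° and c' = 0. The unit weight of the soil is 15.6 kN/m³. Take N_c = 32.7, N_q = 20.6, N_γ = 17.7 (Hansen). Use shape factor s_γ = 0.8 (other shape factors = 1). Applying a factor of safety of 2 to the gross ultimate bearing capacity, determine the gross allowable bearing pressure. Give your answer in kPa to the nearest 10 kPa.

q_all ≈ 530 kPa

Overburden at base level: q = 15.6 × 2.21 = 34.476 kPa.
Surcharge term q·N_q = 34.476 × 20.6 = 710.21 kPa; self-weight term 0.5·γ·B·N_γ·s_γ = 0.5 × 15.6 × 3.24 × 17.7 × 0.8 = 357.85 kPa.
q_ult = 710.21 + 357.85 = 1068.1 kPa.
q_all = q_ult / FS = 1068.1 / 2 = 534.03 kPa.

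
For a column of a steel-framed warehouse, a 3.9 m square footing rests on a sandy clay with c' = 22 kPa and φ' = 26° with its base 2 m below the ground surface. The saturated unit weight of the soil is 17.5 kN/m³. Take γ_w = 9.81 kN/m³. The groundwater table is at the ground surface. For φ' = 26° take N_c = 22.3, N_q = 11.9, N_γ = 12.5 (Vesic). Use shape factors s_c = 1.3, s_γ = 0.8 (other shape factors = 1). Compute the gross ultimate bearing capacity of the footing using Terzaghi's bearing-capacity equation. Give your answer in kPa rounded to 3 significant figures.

γ' = 17.5 − 9.81 = 7.69 kN/m³ (submerged throughout). q = 7.69 × 2 = 15.38 kPa; the same γ' applies in the ½γBN_γ term.
c·N_c·s_c = 22 × 22.3 × 1.3 = 637.78 kPa
q·N_q = 15.38 × 11.9 = 183.02 kPa
0.5·γ·B·N_γ·s_γ = 0.5 × 7.69 × 3.9 × 12.5 × 0.8 = 149.95 kPa
q_ult = 637.78 + 183.02 + 149.95 = 970.76 kPa.

q_ult ≈ 971 kPa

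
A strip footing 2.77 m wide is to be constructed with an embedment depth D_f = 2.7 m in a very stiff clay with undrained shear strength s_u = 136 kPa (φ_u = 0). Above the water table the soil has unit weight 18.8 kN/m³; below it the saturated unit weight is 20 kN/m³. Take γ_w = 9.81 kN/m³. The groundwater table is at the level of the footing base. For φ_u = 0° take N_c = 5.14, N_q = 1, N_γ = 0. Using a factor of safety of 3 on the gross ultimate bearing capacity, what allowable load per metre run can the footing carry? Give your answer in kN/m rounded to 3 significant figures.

q = γ·D_f = 18.8 × 2.7 = 50.76 kPa.
c·N_c = 136 × 5.14 = 699.04 kPa
q·N_q = 50.76 × 1 = 50.76 kPa
q_ult = 699.04 + 50.76 = 749.8 kPa.
Gross allowable pressure q_all = 749.8 / 3 = 249.93 kPa.
Allowable wall load = q_all × B = 249.93 × 2.77 = 692.32 kN per metre run.

≈ 692 kN/m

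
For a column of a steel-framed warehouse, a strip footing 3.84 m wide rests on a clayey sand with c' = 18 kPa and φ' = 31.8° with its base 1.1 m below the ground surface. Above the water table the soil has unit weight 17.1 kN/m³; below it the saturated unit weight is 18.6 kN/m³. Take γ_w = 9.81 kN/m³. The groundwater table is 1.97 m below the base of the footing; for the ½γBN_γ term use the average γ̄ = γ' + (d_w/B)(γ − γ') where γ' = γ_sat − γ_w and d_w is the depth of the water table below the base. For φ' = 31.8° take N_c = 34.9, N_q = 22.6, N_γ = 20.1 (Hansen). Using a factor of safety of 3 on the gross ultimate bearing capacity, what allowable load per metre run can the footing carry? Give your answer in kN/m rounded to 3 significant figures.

q = γ·D_f = 17.1 × 1.1 = 18.81 kPa.
γ' = 8.79 kN/m³; averaging over the depth B below the base, γ̄ = γ' + (d_w/B)(γ − γ') = 13.053 kN/m³.
c·N_c = 18 × 34.9 = 628.2 kPa
q·N_q = 18.81 × 22.6 = 425.11 kPa
0.5·γ·B·N_γ = 0.5 × 13.053 × 3.84 × 20.1 = 503.75 kPa
q_ult = 628.2 + 425.11 + 503.75 = 1557.1 kPa.
Gross allowable pressure q_all = 1557.1 / 3 = 519.02 kPa.
Allowable wall load = q_all × B = 519.02 × 3.84 = 1993 kN per metre run.

≈ 1990 kN/m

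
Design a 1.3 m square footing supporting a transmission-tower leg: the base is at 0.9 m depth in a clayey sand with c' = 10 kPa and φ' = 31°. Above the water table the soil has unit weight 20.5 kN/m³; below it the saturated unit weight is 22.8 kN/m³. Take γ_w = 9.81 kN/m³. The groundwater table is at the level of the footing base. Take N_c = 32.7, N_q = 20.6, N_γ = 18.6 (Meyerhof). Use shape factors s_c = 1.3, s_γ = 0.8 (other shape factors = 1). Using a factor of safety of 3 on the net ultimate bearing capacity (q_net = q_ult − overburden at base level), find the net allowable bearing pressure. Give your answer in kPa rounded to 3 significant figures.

q_all(net) ≈ 304 kPa

Overburden at base level: q = 20.5 × 0.9 = 18.45 kPa.
Below the base the soil is submerged, so the ½γBN_γ term uses γ' = 22.8 − 9.81 = 12.99 kN/m³.
Cohesion term c·N_c·s_c = 10 × 32.7 × 1.3 = 425.1 kPa; surcharge term q·N_q = 18.45 × 20.6 = 380.07 kPa; self-weight term 0.5·γ·B·N_γ·s_γ = 0.5 × 12.99 × 1.3 × 18.6 × 0.8 = 125.64 kPa.
q_ult = 425.1 + 380.07 + 125.64 = 930.81 kPa.
q_net = 930.81 − 18.45 = 912.36 kPa.
q_all(net) = 912.36 / 3 = 304.12 kPa.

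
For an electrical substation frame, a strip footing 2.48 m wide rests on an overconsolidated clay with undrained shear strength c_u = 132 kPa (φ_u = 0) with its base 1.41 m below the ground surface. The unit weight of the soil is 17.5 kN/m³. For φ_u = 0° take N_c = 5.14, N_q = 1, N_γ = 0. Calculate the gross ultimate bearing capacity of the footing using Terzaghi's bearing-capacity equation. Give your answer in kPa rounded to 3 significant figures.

q_ult ≈ 703 kPa

Overburden at base level: q = 17.5 × 1.41 = 24.675 kPa.
Cohesion term c·N_c = 132 × 5.14 = 678.48 kPa; surcharge term q·N_q = 24.675 × 1 = 24.675 kPa.
q_ult = 678.48 + 24.675 = 703.15 kPa.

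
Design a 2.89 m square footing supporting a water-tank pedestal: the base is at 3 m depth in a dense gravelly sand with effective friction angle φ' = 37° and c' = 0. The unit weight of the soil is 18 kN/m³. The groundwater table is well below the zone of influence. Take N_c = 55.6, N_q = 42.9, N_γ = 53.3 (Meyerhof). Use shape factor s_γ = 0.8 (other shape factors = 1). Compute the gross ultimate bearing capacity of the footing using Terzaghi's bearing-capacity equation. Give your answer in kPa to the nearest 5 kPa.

Overburden at base level: q = 18 × 3 = 54 kPa.
Surcharge term q·N_q = 54 × 42.9 = 2316.6 kPa; self-weight term 0.5·γ·B·N_γ·s_γ = 0.5 × 18 × 2.89 × 53.3 × 0.8 = 1109.1 kPa.
q_ult = 2316.6 + 1109.1 = 3425.7 kPa.

q_ult ≈ 3425 kPa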